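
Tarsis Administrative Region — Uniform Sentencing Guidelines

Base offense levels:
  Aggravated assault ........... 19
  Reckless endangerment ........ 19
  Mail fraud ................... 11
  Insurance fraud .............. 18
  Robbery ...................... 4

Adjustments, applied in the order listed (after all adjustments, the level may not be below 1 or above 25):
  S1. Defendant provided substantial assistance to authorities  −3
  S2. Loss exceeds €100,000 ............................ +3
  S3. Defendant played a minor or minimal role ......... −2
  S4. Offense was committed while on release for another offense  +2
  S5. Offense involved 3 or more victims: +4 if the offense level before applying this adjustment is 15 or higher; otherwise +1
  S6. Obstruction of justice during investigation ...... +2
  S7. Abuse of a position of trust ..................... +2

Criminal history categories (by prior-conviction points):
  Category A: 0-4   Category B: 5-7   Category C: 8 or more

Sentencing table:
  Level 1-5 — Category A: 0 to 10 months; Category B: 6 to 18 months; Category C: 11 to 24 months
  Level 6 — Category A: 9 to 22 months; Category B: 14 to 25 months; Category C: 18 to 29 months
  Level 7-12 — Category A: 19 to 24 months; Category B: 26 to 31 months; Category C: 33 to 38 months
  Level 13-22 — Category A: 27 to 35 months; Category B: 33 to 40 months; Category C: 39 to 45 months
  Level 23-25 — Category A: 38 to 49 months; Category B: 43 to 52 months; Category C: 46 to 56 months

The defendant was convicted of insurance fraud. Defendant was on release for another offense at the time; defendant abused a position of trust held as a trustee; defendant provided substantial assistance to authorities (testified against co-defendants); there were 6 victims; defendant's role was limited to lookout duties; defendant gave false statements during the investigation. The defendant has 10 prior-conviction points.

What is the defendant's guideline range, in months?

Base offense level for insurance fraud: 18.
S1 applies: 18 − 3 = 15.
S2 does not apply.
S3 applies: 15 − 2 = 13.
S4 applies: 13 + 2 = 15.
S5 applies (level before this adjustment is 15 ≥ 15, so +4): 15 + 4 = 19.
S6 applies: 19 + 2 = 21.
S7 applies: 21 + 2 = 23.
Final offense level: 23.
Criminal history: 10 prior points → Category C (8+).
Level 23 falls in the 23-25 band.
Grid: Level 23-25 × Category C = 46-56 months.

46-56 months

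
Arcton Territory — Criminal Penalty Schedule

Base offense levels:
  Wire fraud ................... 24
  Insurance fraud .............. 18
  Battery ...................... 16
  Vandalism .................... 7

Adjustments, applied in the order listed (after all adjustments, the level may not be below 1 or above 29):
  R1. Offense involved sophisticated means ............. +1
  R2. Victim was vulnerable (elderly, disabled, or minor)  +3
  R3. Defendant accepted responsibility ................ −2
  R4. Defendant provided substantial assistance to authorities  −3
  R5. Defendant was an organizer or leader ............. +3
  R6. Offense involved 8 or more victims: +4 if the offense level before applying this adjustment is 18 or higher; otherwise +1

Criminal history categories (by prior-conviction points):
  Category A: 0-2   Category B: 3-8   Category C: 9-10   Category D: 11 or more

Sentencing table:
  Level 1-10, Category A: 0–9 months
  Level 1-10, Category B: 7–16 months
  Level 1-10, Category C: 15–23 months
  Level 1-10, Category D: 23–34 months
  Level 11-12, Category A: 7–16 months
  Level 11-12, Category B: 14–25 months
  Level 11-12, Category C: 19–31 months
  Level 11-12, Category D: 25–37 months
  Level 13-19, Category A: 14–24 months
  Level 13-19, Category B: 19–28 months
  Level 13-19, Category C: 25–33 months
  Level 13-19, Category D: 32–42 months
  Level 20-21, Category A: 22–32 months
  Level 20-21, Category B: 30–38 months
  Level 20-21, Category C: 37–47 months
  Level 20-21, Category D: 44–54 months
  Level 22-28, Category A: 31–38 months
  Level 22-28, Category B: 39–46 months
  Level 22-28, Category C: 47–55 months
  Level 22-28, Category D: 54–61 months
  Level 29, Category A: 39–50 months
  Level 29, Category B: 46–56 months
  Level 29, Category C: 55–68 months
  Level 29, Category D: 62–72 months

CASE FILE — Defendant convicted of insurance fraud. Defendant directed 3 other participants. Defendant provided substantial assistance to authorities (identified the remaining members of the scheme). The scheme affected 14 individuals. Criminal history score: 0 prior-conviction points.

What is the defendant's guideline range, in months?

Base offense level for insurance fraud: 18.
R2 does not apply.
R3 does not apply.
R4 applies: 18 − 3 = 15.
R5 applies: 15 + 3 = 18.
R6 applies (level before this adjustment is 18 ≥ 18, so +4): 18 + 4 = 22.
Final offense level: 22.
Criminal history: 0 prior points → Category A (0-2).
Level 22 falls in the 22-28 band.
Grid: Level 22-28 × Category A = 31-38 months.

31-38 months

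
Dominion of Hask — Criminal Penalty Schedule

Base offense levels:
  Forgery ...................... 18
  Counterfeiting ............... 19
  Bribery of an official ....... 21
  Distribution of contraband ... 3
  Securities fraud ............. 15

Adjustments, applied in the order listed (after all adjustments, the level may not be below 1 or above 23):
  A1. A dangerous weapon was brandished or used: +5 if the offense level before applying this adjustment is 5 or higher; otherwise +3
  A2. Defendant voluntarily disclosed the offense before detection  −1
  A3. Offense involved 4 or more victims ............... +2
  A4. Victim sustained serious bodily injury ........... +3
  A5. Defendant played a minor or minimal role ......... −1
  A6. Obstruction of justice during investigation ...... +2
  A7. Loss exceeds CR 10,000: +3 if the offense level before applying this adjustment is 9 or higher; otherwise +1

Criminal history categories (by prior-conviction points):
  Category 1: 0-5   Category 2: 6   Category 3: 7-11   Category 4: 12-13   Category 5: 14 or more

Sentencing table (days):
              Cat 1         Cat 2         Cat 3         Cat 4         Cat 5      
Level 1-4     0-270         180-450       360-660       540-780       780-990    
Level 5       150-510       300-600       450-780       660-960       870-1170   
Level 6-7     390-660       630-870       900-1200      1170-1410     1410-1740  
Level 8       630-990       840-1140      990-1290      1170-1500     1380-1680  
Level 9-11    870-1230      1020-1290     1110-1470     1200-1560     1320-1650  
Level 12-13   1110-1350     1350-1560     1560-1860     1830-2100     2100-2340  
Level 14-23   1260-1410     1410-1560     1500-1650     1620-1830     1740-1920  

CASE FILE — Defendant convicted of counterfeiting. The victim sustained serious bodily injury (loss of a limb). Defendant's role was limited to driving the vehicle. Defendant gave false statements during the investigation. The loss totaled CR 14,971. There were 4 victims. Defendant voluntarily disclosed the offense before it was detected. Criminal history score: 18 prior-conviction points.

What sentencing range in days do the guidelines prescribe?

1740-1920 days

Base offense level for counterfeiting: 19.
A2 applies: 19 − 1 = 18.
A3 applies: 18 + 2 = 20.
A4 applies: 20 + 3 = 23.
A5 applies: 23 − 1 = 22.
A6 applies: 22 + 2 = 24.
A7 applies (level before this adjustment is 24 ≥ 9, so +3): 24 + 3 = 27.
Level 27 exceeds the maximum of 23; capped at 23.
Final offense level: 23.
Criminal history: 18 prior points → Category 5 (14+).
Level 23 falls in the 14-23 band.
Grid: Level 14-23 × Category 5 = 1740-1920 days.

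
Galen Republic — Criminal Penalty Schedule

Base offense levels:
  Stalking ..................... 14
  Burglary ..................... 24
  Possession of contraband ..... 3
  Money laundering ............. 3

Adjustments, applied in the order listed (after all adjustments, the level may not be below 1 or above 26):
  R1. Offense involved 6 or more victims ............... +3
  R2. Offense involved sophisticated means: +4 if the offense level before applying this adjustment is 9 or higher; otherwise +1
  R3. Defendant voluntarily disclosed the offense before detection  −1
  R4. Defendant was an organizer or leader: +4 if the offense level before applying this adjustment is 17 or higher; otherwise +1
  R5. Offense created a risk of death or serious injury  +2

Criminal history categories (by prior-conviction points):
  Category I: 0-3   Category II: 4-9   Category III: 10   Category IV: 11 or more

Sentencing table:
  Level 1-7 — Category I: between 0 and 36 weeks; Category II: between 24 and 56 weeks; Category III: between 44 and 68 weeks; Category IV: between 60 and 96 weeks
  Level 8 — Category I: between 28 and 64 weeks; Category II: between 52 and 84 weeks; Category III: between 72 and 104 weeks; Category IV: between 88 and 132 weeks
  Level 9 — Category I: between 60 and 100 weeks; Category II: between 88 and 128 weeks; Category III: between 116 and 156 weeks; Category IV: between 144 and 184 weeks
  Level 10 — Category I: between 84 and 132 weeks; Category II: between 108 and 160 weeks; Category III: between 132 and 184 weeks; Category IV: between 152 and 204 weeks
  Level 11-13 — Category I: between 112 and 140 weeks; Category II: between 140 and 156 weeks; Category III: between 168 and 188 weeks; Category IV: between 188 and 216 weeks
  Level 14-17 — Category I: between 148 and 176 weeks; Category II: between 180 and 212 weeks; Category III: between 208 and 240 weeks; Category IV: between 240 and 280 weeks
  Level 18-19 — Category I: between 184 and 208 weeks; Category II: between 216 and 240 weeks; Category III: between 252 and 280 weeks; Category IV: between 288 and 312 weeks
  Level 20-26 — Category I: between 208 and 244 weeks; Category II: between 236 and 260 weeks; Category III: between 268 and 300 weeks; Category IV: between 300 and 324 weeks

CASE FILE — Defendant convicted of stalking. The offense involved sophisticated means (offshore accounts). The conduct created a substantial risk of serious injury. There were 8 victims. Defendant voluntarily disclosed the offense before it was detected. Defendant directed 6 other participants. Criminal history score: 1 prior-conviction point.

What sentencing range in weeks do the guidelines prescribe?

208-244 weeks

Base offense level for stalking: 14.
R1 applies: 14 + 3 = 17.
R2 applies (level before this adjustment is 17 ≥ 9, so +4): 17 + 4 = 21.
R3 applies: 21 − 1 = 20.
R4 applies (level before this adjustment is 20 ≥ 17, so +4): 20 + 4 = 24.
R5 applies: 24 + 2 = 26.
Final offense level: 26.
Criminal history: 1 prior point → Category I (0-3).
Level 26 falls in the 20-26 band.
Grid: Level 20-26 × Category I = 208-244 weeks.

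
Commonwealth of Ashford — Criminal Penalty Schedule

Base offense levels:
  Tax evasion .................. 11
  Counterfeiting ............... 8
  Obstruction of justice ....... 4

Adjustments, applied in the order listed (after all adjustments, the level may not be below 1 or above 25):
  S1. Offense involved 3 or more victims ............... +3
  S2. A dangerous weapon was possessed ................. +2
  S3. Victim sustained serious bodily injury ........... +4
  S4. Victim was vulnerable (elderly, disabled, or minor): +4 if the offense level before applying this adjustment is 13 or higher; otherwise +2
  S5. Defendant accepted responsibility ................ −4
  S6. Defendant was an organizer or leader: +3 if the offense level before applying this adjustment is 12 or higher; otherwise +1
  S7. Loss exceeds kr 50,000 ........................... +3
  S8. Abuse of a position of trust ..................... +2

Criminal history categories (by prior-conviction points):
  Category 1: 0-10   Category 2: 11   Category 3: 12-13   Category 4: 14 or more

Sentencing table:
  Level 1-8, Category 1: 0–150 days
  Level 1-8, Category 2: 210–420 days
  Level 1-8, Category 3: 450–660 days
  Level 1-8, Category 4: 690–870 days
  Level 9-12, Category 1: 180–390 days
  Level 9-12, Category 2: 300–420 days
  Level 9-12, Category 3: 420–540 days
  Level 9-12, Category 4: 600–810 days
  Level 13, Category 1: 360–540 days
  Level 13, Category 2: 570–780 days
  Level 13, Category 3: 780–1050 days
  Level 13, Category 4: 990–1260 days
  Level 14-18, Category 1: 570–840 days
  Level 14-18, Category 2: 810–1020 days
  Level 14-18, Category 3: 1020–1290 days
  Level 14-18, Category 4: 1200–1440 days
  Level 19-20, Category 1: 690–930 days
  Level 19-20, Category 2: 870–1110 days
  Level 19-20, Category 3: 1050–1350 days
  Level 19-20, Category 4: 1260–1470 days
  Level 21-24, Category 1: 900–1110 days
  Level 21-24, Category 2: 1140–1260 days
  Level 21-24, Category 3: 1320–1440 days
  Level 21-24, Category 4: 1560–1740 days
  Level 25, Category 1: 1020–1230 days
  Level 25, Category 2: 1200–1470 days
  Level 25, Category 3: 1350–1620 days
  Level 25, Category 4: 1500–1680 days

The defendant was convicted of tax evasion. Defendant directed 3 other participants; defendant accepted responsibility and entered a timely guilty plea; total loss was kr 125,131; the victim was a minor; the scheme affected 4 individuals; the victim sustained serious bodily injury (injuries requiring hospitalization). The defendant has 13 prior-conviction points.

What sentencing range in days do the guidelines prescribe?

1320-1440 days

Base offense level for tax evasion: 11.
S1 applies: 11 + 3 = 14.
S3 applies: 14 + 4 = 18.
S4 applies (level before this adjustment is 18 ≥ 13, so +4): 18 + 4 = 22.
S5 applies: 22 − 4 = 18.
S6 applies (level before this adjustment is 18 ≥ 12, so +3): 18 + 3 = 21.
S7 applies: 21 + 3 = 24.
S8 does not apply.
Final offense level: 24.
Criminal history: 13 prior points → Category 3 (12-13).
Level 24 falls in the 21-24 band.
Grid: Level 21-24 × Category 3 = 1320-1440 days.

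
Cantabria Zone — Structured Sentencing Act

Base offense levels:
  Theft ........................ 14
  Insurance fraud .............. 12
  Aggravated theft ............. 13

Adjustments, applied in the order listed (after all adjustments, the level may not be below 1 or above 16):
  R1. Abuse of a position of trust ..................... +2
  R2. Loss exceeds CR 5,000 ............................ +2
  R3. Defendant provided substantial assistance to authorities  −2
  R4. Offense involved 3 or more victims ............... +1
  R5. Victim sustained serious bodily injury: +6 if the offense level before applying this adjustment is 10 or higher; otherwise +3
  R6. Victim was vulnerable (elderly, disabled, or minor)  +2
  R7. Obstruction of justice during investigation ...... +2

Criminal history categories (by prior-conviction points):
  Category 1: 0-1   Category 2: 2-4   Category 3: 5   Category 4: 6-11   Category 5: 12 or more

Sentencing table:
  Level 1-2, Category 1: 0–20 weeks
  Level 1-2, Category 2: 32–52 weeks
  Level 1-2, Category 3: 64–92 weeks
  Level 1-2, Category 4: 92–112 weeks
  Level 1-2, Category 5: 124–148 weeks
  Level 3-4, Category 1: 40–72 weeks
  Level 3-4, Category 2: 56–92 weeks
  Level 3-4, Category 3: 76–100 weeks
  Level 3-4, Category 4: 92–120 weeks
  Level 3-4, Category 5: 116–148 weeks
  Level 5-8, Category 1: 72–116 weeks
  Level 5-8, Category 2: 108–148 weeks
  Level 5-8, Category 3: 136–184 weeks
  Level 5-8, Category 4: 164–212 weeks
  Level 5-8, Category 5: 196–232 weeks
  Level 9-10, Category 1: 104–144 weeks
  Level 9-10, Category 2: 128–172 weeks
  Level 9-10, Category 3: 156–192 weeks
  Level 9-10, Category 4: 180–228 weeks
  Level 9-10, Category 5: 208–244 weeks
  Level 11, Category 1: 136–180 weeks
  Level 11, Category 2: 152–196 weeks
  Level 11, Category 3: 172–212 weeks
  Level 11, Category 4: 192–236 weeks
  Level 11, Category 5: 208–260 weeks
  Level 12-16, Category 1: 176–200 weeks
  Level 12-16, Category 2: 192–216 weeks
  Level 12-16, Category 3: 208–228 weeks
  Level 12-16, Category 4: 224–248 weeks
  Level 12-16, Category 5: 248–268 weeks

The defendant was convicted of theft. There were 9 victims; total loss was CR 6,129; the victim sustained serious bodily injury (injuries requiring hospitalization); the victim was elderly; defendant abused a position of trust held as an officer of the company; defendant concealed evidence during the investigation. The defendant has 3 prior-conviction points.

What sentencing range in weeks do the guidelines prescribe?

192-216 weeks

Base offense level for theft: 14.
R1 applies: 14 + 2 = 16.
R2 applies: 16 + 2 = 18.
R3 does not apply.
R4 applies: 18 + 1 = 19.
R5 applies (level before this adjustment is 19 ≥ 10, so +6): 19 + 6 = 25.
R6 applies: 25 + 2 = 27.
R7 applies: 27 + 2 = 29.
Level 29 exceeds the maximum of 16; capped at 16.
Final offense level: 16.
Criminal history: 3 prior points → Category 2 (2-4).
Level 16 falls in the 12-16 band.
Grid: Level 12-16 × Category 2 = 192-216 weeks.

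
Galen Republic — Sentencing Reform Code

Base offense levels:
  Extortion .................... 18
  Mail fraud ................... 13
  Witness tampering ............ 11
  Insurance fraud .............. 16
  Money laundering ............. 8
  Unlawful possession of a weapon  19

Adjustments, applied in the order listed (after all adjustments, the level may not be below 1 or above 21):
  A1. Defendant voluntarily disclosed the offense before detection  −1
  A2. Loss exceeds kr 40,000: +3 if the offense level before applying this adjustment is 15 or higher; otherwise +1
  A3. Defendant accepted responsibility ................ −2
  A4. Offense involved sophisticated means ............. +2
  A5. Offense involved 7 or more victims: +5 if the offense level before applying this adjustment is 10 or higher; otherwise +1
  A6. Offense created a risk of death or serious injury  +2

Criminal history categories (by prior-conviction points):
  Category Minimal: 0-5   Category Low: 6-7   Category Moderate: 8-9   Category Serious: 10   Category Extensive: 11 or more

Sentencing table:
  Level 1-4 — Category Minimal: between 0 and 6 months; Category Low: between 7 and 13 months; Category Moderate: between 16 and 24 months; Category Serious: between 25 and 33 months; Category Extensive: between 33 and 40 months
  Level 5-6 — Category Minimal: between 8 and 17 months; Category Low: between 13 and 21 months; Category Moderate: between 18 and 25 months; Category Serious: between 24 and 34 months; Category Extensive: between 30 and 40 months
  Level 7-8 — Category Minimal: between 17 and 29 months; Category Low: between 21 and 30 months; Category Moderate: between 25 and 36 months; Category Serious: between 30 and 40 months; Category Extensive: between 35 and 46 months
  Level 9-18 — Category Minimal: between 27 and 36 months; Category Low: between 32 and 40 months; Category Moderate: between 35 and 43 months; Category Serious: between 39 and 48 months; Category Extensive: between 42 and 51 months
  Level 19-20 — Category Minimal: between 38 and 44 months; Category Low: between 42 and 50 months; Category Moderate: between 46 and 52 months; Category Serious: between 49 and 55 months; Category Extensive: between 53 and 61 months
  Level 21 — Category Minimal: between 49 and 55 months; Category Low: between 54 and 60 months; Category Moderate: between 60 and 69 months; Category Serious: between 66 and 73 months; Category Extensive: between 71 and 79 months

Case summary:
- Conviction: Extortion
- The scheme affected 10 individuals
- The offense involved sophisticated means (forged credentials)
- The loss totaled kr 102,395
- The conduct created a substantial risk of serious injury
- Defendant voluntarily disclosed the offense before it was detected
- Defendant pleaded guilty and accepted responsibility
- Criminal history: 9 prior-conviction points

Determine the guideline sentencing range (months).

60-69 months

Base offense level for extortion: 18.
A1 applies: 18 − 1 = 17.
A2 applies (level before this adjustment is 17 ≥ 15, so +3): 17 + 3 = 20.
A3 applies: 20 − 2 = 18.
A4 applies: 18 + 2 = 20.
A5 applies (level before this adjustment is 20 ≥ 10, so +5): 20 + 5 = 25.
A6 applies: 25 + 2 = 27.
Level 27 exceeds the maximum of 21; capped at 21.
Final offense level: 21.
Criminal history: 9 prior points → Category Moderate (8-9).
Level 21 falls in the 21 band.
Grid: Level 21 × Category Moderate = 60-69 months.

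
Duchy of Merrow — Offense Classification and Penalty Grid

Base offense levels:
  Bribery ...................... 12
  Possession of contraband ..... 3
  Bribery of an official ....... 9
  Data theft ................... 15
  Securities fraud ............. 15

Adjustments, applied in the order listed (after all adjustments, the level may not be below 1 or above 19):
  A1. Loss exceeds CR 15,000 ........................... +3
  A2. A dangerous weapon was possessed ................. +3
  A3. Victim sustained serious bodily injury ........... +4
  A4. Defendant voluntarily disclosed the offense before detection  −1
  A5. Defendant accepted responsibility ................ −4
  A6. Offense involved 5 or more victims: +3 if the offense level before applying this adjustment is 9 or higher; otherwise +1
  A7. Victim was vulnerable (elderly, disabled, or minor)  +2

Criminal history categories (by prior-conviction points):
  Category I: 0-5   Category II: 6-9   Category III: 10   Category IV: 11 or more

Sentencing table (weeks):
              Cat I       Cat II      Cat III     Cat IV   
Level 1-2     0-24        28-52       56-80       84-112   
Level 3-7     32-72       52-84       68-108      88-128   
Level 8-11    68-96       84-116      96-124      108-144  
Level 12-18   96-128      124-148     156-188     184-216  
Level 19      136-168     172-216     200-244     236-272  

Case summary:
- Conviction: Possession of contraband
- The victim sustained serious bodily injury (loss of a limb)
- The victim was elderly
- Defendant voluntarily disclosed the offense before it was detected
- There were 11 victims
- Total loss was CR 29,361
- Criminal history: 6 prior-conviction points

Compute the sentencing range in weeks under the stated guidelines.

124-148 weeks

Base offense level for possession of contraband: 3.
A1 applies: 3 + 3 = 6.
A3 applies: 6 + 4 = 10.
A4 applies: 10 − 1 = 9.
A6 applies (level before this adjustment is 9 ≥ 9, so +3): 9 + 3 = 12.
A7 applies: 12 + 2 = 14.
Final offense level: 14.
Criminal history: 6 prior points → Category II (6-9).
Level 14 falls in the 12-18 band.
Grid: Level 12-18 × Category II = 124-148 weeks.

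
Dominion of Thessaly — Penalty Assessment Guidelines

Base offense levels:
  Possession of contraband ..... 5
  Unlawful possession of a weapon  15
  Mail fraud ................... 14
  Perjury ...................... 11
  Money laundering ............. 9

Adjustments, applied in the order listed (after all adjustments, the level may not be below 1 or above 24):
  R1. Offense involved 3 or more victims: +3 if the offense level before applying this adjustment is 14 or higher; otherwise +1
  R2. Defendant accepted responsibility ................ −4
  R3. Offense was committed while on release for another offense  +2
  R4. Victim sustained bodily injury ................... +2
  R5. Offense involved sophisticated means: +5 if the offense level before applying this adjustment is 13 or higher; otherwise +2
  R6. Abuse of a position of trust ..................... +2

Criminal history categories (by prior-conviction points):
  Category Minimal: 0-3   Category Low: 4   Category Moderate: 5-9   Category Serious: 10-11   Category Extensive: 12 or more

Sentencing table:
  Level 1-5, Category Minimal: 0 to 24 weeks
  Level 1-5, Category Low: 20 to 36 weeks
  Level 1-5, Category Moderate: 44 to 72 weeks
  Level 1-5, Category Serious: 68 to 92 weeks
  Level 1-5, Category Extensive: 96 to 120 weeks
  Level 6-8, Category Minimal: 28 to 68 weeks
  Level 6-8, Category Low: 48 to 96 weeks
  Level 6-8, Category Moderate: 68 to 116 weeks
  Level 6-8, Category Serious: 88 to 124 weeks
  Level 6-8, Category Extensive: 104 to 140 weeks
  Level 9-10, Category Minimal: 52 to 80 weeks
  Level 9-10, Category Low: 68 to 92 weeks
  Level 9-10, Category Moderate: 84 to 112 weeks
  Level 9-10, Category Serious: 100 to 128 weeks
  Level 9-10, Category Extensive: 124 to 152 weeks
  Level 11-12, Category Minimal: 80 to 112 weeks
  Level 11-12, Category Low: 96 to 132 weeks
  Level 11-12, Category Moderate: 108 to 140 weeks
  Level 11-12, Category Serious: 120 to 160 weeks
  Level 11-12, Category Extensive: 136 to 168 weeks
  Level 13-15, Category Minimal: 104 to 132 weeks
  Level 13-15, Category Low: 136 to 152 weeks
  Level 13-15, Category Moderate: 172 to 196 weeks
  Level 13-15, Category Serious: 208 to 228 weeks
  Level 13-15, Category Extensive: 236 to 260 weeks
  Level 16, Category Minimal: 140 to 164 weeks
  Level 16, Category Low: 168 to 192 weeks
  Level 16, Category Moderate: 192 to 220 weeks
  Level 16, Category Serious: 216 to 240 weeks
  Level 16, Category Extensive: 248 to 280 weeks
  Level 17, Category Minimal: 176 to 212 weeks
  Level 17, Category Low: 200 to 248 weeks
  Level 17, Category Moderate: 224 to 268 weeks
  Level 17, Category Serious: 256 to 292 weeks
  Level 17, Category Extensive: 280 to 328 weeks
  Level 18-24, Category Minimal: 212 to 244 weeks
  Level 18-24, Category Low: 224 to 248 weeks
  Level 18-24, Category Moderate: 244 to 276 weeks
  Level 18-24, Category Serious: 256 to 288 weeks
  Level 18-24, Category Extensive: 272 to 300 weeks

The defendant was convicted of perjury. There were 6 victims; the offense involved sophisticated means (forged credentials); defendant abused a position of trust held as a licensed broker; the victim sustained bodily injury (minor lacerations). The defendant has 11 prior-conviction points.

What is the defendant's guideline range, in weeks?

256-288 weeks

Base offense level for perjury: 11.
R1 applies (level before this adjustment is 11 < 14, so +1): 11 + 1 = 12.
R2 does not apply.
R4 applies: 12 + 2 = 14.
R5 applies (level before this adjustment is 14 ≥ 13, so +5): 14 + 5 = 19.
R6 applies: 19 + 2 = 21.
Final offense level: 21.
Criminal history: 11 prior points → Category Serious (10-11).
Level 21 falls in the 18-24 band.
Grid: Level 18-24 × Category Serious = 256-288 weeks.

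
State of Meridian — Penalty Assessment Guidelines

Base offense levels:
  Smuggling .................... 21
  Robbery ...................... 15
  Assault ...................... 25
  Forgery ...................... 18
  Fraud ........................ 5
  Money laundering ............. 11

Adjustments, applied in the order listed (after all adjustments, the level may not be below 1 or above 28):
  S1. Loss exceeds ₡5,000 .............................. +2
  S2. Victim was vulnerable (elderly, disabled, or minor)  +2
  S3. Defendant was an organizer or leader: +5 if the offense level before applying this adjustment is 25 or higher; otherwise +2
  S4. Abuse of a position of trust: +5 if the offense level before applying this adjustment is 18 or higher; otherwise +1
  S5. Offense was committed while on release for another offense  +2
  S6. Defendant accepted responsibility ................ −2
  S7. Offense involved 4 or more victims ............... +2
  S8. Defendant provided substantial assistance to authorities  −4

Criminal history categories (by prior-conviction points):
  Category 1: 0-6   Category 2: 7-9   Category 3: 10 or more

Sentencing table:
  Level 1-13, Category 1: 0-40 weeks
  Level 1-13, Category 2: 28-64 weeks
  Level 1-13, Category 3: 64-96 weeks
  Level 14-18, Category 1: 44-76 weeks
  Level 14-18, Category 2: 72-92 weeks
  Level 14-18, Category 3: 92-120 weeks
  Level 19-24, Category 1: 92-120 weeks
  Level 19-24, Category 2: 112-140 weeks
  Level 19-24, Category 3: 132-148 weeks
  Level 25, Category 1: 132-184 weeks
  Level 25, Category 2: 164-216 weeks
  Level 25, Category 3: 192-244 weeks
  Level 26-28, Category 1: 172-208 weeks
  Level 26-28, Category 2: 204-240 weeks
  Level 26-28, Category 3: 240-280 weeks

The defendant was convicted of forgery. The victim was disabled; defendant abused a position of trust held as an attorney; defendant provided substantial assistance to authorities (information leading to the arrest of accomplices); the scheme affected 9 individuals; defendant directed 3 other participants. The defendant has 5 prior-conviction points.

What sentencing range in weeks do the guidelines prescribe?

Base offense level for forgery: 18.
S1 does not apply.
S2 applies: 18 + 2 = 20.
S3 applies (level before this adjustment is 20 < 25, so +2): 20 + 2 = 22.
S4 applies (level before this adjustment is 22 ≥ 18, so +5): 22 + 5 = 27.
S7 applies: 27 + 2 = 29.
S8 applies: 29 − 4 = 25.
Final offense level: 25.
Criminal history: 5 prior points → Category 1 (0-6).
Level 25 falls in the 25 band.
Grid: Level 25 × Category 1 = 132-184 weeks.

132-184 weeks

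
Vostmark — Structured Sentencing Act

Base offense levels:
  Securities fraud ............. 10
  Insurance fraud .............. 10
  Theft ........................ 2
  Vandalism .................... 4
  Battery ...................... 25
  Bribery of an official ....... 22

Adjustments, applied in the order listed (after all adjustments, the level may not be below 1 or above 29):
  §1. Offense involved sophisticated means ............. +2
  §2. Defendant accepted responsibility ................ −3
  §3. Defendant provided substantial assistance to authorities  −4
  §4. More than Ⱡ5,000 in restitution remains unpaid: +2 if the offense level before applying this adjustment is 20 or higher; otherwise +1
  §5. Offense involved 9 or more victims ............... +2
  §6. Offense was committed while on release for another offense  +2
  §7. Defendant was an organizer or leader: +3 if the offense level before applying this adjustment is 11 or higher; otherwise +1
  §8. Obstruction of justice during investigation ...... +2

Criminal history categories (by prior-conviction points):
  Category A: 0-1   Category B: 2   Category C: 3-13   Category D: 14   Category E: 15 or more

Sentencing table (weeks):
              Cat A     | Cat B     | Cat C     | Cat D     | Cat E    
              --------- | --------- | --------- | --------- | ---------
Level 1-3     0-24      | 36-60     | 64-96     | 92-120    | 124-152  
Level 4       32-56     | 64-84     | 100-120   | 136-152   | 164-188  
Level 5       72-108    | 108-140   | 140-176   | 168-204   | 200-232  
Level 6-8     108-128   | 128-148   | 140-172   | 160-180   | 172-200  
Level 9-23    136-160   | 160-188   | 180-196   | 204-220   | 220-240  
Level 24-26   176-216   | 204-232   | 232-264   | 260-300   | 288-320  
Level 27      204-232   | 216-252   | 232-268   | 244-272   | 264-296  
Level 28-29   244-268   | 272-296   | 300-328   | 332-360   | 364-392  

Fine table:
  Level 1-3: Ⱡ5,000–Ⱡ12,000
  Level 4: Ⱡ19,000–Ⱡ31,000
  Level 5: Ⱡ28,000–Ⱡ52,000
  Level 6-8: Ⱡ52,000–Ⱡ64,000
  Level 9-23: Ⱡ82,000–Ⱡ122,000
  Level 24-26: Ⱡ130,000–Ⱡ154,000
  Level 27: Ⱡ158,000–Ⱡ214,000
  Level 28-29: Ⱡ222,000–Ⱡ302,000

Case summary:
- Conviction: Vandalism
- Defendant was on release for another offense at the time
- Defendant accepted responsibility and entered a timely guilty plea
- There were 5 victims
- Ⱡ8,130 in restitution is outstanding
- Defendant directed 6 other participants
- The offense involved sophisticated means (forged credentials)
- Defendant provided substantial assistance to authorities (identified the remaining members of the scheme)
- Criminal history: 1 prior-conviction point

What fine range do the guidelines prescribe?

Base offense level for vandalism: 4.
§1 applies: 4 + 2 = 6.
§2 applies: 6 − 3 = 3.
§3 applies: 3 − 4 = -1.
§4 applies (level before this adjustment is -1 < 20, so +1): -1 + 1 = 0.
§6 applies: 0 + 2 = 2.
§7 applies (level before this adjustment is 2 < 11, so +1): 2 + 1 = 3.
Final offense level: 3.
Level 3 falls in the 1-3 band.
Fine table: Level 1-3 → Ⱡ5,000–Ⱡ12,000.

Ⱡ5,000–Ⱡ12,000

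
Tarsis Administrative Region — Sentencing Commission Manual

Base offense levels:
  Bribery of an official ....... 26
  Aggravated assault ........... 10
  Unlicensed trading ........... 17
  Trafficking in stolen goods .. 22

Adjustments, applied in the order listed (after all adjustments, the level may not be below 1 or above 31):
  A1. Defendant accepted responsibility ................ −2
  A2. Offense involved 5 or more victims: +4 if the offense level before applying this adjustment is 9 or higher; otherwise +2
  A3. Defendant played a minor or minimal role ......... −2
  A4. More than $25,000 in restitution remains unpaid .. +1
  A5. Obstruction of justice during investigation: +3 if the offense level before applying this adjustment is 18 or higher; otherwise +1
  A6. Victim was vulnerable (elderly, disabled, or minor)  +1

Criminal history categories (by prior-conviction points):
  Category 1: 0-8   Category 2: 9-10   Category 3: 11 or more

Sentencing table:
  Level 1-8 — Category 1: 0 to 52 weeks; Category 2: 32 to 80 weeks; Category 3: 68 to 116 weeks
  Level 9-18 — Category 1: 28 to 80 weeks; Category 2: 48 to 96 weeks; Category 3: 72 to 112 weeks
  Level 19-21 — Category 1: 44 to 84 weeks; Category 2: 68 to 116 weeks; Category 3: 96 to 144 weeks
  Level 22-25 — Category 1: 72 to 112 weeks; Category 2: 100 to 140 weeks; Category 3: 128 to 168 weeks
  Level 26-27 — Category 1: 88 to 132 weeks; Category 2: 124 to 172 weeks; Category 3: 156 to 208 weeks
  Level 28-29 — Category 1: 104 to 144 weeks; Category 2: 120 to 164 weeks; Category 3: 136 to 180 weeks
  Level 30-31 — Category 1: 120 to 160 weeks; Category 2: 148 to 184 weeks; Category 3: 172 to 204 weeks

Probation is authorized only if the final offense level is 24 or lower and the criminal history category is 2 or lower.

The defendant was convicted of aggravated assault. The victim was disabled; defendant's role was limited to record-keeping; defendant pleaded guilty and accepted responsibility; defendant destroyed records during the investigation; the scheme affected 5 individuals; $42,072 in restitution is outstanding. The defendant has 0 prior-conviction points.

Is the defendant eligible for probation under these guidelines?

Base offense level for aggravated assault: 10.
A1 applies: 10 − 2 = 8.
A2 applies (level before this adjustment is 8 < 9, so +2): 8 + 2 = 10.
A3 applies: 10 − 2 = 8.
A4 applies: 8 + 1 = 9.
A5 applies (level before this adjustment is 9 < 18, so +1): 9 + 1 = 10.
A6 applies: 10 + 1 = 11.
Final offense level: 11.
Criminal history: 0 prior points → Category 1 (0-8).
Level 11 falls in the 9-18 band.
Grid: Level 9-18 × Category 1 = 28-80 weeks.
Probation check: level 11 ≤ 24 and category 1 ≤ 2 → eligible.

Yes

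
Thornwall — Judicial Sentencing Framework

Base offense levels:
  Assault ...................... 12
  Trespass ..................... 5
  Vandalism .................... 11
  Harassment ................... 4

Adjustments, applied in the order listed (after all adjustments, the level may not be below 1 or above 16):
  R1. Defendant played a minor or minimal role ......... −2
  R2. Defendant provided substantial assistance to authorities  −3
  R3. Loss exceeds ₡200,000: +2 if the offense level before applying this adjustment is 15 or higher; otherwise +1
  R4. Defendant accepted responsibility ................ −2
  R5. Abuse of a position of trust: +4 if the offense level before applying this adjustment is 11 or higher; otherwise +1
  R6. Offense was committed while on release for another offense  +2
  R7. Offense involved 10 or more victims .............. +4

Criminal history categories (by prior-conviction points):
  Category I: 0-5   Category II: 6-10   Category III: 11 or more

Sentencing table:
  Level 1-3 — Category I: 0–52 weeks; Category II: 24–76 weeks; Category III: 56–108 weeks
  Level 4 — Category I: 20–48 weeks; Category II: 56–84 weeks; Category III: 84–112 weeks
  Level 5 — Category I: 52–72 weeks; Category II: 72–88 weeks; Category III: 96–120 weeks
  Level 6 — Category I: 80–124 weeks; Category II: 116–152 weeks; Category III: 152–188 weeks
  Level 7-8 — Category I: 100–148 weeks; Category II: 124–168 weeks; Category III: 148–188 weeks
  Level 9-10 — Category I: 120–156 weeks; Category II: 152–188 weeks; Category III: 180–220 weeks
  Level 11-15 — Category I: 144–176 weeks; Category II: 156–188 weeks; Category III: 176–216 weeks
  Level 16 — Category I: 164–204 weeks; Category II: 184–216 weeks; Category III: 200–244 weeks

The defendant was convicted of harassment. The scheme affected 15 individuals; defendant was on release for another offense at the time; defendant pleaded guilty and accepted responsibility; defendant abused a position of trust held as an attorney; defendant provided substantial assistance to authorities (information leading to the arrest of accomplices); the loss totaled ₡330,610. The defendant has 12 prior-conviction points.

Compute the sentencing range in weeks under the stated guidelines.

Base offense level for harassment: 4.
R2 applies: 4 − 3 = 1.
R3 applies (level before this adjustment is 1 < 15, so +1): 1 + 1 = 2.
R4 applies: 2 − 2 = 0.
R5 applies (level before this adjustment is 0 < 11, so +1): 0 + 1 = 1.
R6 applies: 1 + 2 = 3.
R7 applies: 3 + 4 = 7.
Final offense level: 7.
Criminal history: 12 prior points → Category III (11+).
Level 7 falls in the 7-8 band.
Grid: Level 7-8 × Category III = 148-188 weeks.

148-188 weeks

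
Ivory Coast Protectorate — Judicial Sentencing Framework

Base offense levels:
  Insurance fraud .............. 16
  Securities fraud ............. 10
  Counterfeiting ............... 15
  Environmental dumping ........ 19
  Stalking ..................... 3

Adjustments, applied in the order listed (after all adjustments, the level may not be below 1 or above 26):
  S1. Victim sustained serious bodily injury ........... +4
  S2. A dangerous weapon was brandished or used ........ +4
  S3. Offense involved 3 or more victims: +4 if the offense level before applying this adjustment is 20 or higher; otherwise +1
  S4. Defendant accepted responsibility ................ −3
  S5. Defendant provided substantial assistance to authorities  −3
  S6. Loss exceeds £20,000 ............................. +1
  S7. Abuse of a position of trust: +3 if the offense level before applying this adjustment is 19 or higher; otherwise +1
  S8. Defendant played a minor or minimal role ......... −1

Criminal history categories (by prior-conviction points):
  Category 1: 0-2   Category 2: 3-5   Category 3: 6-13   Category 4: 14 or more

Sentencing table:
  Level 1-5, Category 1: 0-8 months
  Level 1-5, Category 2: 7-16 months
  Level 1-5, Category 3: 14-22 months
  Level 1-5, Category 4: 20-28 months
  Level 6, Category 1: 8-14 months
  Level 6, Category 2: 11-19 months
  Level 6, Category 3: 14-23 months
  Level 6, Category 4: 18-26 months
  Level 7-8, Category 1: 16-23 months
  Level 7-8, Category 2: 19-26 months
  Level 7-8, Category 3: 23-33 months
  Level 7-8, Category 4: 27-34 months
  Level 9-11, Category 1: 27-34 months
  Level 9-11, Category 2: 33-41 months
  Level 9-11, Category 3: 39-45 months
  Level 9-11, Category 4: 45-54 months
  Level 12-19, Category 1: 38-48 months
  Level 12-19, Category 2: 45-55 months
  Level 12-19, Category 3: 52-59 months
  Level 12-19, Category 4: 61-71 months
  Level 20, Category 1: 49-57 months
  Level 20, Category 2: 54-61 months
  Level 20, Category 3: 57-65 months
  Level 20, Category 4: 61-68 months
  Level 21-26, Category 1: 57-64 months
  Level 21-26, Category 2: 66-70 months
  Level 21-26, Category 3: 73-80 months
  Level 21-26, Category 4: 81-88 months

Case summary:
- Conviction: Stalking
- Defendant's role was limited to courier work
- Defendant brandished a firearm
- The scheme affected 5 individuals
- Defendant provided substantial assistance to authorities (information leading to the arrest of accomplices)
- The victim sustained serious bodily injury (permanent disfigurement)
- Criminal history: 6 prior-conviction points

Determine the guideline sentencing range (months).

Base offense level for stalking: 3.
S1 applies: 3 + 4 = 7.
S2 applies: 7 + 4 = 11.
S3 applies (level before this adjustment is 11 < 20, so +1): 11 + 1 = 12.
S5 applies: 12 − 3 = 9.
S6 does not apply.
S8 applies: 9 − 1 = 8.
Final offense level: 8.
Criminal history: 6 prior points → Category 3 (6-13).
Level 8 falls in the 7-8 band.
Grid: Level 7-8 × Category 3 = 23-33 months.

23-33 months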